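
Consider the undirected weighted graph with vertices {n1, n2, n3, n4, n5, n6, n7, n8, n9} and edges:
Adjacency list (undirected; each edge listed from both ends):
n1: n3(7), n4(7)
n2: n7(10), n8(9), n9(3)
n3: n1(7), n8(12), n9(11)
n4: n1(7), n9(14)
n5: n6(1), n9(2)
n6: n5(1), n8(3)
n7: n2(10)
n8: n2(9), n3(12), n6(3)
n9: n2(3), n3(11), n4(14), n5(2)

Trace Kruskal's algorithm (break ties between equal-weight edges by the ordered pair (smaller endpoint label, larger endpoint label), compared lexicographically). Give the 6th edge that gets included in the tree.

Kruskal's algorithm — process edges by increasing weight (ties by edge label):
n5—n6 (1): add — endpoints in different components.
n5—n9 (2): add — endpoints in different components.
n2—n9 (3): add — endpoints in different components.
n6—n8 (3): add — endpoints in different components.
n1—n3 (7): add — endpoints in different components.
n1—n4 (7): add — endpoints in different components.
n2—n8 (9): skip — n2 and n8 already connected.
n2—n7 (10): add — endpoints in different components.
n3—n9 (11): add — endpoints in different components.
The 6th edge added is n1—n4.

n1-n4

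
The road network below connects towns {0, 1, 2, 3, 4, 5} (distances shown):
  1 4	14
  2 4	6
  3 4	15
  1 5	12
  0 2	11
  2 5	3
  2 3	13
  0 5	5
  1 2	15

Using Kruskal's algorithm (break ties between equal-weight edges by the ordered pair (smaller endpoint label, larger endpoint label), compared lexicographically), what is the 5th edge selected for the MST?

2-3

Sort edges by weight, then run Kruskal:
2 5 (3): add. Components now {0} {1} {2,5} {3} {4}
0 5 (5): add. Components now {0,2,5} {1} {3} {4}
2 4 (6): add. Components now {0,2,4,5} {1} {3}
0 2 (11): skip — 0 and 2 already connected.
1 5 (12): add. Components now {0,1,2,4,5} {3}
2 3 (13): add. Components now {0,1,2,3,4,5}
The 5th edge added is 2 3.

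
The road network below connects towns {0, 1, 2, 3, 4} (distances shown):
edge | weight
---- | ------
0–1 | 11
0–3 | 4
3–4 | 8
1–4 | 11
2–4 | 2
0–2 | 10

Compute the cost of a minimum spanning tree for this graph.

Kruskal: consider edges lightest-first.
2–4 (2): add — endpoints in different components.
0–3 (4): add — endpoints in different components.
3–4 (8): add — endpoints in different components.
0–2 (10): skip — 0 and 2 already connected.
0–1 (11): add — endpoints in different components.
MST edges: 2–4, 0–3, 3–4, 0–1; total weight 2+4+8+11 = 25.

25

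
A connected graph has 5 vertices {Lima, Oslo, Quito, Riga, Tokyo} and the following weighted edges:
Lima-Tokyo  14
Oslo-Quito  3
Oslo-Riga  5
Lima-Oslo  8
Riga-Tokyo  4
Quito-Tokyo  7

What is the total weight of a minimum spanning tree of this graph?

Kruskal's algorithm — process edges by increasing weight (ties by edge label):
Oslo-Quito (3): add. Components now {Lima} {Oslo,Quito} {Riga} {Tokyo}
Riga-Tokyo (4): add. Components now {Lima} {Oslo,Quito} {Riga,Tokyo}
Oslo-Riga (5): add. Components now {Lima} {Oslo,Quito,Riga,Tokyo}
Quito-Tokyo (7): skip — Tokyo and Quito already connected.
Lima-Oslo (8): add. Components now {Lima,Oslo,Quito,Riga,Tokyo}
MST edges: Oslo-Quito, Riga-Tokyo, Oslo-Riga, Lima-Oslo; total weight 3+4+5+8 = 20.

20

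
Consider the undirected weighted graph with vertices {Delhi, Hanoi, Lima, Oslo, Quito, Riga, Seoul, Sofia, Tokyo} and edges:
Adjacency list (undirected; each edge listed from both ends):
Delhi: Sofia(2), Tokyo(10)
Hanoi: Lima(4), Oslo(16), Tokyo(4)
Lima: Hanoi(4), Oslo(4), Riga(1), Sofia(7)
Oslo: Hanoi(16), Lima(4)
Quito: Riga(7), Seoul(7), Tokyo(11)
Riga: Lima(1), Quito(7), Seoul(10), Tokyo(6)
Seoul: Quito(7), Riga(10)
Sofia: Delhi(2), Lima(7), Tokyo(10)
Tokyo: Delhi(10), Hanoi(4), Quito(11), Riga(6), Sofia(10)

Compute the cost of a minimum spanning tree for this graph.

Grow the tree from Seoul using Prim:
Step 1: frontier [Quito–Seoul 7, Riga–Seoul 10] → take Quito–Seoul (7); add Quito.
Step 2: frontier [Quito–Riga 7, Quito–Tokyo 11, Riga–Seoul 10] → take Quito–Riga (7); add Riga.
Step 3: frontier [Quito–Tokyo 11, Lima–Riga 1, Riga–Tokyo 6] → take Lima–Riga (1); add Lima.
Step 4: frontier [Hanoi–Lima 4, Lima–Oslo 4, Lima–Sofia 7, Quito–Tokyo 11, Riga–Tokyo 6] → take Hanoi–Lima (4); add Hanoi.
Step 5: frontier [Hanoi–Tokyo 4, Hanoi–Oslo 16, Lima–Oslo 4, Lima–Sofia 7, Quito–Tokyo 11, Riga–Tokyo 6] → take Lima–Oslo (4); add Oslo.
Step 6: frontier [Hanoi–Tokyo 4, Lima–Sofia 7, Quito–Tokyo 11, Riga–Tokyo 6] → take Hanoi–Tokyo (4); add Tokyo.
Step 7: frontier [Lima–Sofia 7, Delhi–Tokyo 10, Sofia–Tokyo 10] → take Lima–Sofia (7); add Sofia.
Step 8: frontier [Delhi–Sofia 2, Delhi–Tokyo 10] → take Delhi–Sofia (2); add Delhi.
MST edges: Quito–Seoul, Quito–Riga, Lima–Riga, Hanoi–Lima, Lima–Oslo, Hanoi–Tokyo, Lima–Sofia, Delhi–Sofia; total weight 7+7+1+4+4+4+7+2 = 36.

36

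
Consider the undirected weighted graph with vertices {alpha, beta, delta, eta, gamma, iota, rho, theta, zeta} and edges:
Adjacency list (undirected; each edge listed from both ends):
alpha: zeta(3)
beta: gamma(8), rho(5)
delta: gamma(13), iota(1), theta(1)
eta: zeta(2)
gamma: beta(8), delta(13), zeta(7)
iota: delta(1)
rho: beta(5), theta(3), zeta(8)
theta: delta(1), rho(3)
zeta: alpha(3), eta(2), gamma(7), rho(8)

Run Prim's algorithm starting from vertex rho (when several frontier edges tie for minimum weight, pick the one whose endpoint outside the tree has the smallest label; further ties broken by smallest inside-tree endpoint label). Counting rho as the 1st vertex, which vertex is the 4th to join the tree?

Prim's algorithm from rho:
Step 1: cheapest edge leaving the tree is rho—theta (3); add theta.
Step 2: cheapest edge leaving the tree is delta—theta (1); add delta.
Step 3: cheapest edge leaving the tree is delta—iota (1); add iota.
Step 4: cheapest edge leaving the tree is beta—rho (5); add beta.
Step 5: cheapest edge leaving the tree is beta—gamma (8); add gamma.
Step 6: cheapest edge leaving the tree is gamma—zeta (7); add zeta.
Step 7: cheapest edge leaving the tree is eta—zeta (2); add eta.
Step 8: cheapest edge leaving the tree is alpha—zeta (3); add alpha.
Vertex order: rho, theta, delta, iota, beta, gamma, zeta, eta, alpha. The 4th vertex is iota.

iota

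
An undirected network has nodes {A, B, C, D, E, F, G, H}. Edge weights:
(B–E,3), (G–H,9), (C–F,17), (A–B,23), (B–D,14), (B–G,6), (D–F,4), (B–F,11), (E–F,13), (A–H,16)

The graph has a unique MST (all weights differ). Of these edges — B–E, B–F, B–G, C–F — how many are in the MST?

Kruskal's algorithm — process edges by increasing weight (ties by edge label):
B–E (3): add — endpoints in different components.
D–F (4): add — endpoints in different components.
B–G (6): add — endpoints in different components.
G–H (9): add — endpoints in different components.
B–F (11): add — endpoints in different components.
E–F (13): skip — E and F already connected.
B–D (14): skip — B and D already connected.
A–H (16): add — endpoints in different components.
C–F (17): add — endpoints in different components.
MST edge set: {B–E, D–F, B–G, G–H, B–F, A–H, C–F}.
Of the listed edges, {B–E, B–F, B–G, C–F} are in the MST → 4.

4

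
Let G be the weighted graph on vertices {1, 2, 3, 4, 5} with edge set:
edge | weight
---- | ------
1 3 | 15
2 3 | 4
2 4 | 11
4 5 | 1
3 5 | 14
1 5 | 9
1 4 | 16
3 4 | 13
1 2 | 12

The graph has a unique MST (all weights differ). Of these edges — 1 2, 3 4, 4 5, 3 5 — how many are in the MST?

1

Kruskal's algorithm — process edges by increasing weight (ties by edge label):
4 5 (1): add. Components now {1} {2} {3} {4,5}
2 3 (4): add. Components now {1} {2,3} {4,5}
1 5 (9): add. Components now {1,4,5} {2,3}
2 4 (11): add. Components now {1,2,3,4,5}
MST edge set: {4 5, 2 3, 1 5, 2 4}.
Of the listed edges, {4 5} are in the MST → 1.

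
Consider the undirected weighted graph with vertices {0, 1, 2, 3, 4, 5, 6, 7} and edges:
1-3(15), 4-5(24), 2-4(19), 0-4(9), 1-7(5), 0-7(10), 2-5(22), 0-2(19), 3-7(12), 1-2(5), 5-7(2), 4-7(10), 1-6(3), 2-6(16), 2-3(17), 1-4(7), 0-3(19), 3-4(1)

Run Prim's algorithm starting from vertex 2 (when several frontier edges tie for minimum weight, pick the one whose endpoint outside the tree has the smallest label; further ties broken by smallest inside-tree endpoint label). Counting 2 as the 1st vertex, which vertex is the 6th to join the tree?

4

Prim's algorithm from 2:
Step 1: cheapest edge leaving the tree is 1-2 (5); add 1.
Step 2: cheapest edge leaving the tree is 1-6 (3); add 6.
Step 3: cheapest edge leaving the tree is 1-7 (5); add 7.
Step 4: cheapest edge leaving the tree is 5-7 (2); add 5.
Step 5: cheapest edge leaving the tree is 1-4 (7); add 4.
Step 6: cheapest edge leaving the tree is 3-4 (1); add 3.
Step 7: cheapest edge leaving the tree is 0-4 (9); add 0.
Vertex order: 2, 1, 6, 7, 5, 4, 3, 0. The 6th vertex is 4.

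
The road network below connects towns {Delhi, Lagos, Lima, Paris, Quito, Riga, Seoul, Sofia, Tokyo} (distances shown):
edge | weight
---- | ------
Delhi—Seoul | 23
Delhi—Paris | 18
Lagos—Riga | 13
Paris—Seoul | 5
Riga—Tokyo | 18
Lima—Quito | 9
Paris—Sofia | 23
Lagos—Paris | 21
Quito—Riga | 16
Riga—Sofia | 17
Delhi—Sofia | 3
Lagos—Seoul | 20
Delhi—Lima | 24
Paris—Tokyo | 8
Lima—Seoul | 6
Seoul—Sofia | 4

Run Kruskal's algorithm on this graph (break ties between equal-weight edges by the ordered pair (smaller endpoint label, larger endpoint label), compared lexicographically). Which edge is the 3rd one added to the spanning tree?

Paris-Seoul

Kruskal's algorithm — process edges by increasing weight (ties by edge label):
Delhi—Sofia (3): add — endpoints in different components.
Seoul—Sofia (4): add — endpoints in different components.
Paris—Seoul (5): add — endpoints in different components.
Lima—Seoul (6): add — endpoints in different components.
Paris—Tokyo (8): add — endpoints in different components.
Lima—Quito (9): add — endpoints in different components.
Lagos—Riga (13): add — endpoints in different components.
Quito—Riga (16): add — endpoints in different components.
The 3rd edge added is Paris—Seoul.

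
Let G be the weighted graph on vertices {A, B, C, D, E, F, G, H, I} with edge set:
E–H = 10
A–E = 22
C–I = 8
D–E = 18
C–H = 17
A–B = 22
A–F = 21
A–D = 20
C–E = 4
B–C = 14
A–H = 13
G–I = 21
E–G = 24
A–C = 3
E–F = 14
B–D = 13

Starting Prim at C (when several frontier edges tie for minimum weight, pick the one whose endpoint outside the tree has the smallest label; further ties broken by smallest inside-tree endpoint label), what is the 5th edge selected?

B-C

Prim's algorithm from C:
Step 1: cheapest edge leaving the tree is A–C (3); add A.
Step 2: cheapest edge leaving the tree is C–E (4); add E.
Step 3: cheapest edge leaving the tree is C–I (8); add I.
Step 4: cheapest edge leaving the tree is E–H (10); add H.
Step 5: cheapest edge leaving the tree is B–C (14); add B.
Step 6: cheapest edge leaving the tree is B–D (13); add D.
Step 7: cheapest edge leaving the tree is E–F (14); add F.
Step 8: cheapest edge leaving the tree is G–I (21); add G.
The 5th edge added is B–C.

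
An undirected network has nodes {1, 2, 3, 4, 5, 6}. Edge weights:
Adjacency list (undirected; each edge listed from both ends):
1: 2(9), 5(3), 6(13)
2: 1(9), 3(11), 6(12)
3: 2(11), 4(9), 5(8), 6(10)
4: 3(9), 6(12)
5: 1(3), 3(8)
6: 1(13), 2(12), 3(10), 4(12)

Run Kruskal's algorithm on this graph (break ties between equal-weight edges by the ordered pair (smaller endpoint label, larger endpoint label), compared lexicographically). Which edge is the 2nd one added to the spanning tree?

3-5

Kruskal: consider edges lightest-first.
1 5 (3): add — endpoints in different components.
3 5 (8): add — endpoints in different components.
1 2 (9): add — endpoints in different components.
3 4 (9): add — endpoints in different components.
3 6 (10): add — endpoints in different components.
The 2nd edge added is 3 5.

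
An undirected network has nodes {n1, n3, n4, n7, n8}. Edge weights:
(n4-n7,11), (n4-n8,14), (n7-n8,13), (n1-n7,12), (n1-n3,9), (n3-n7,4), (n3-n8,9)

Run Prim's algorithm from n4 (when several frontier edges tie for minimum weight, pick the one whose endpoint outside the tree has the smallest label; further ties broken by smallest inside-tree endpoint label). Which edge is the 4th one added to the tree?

n3-n8

Prim's algorithm from n4:
Step 1: cheapest edge leaving the tree is n4-n7 (11); add n7.
Step 2: cheapest edge leaving the tree is n3-n7 (4); add n3.
Step 3: cheapest edge leaving the tree is n1-n3 (9); add n1.
Step 4: cheapest edge leaving the tree is n3-n8 (9); add n8.
The 4th edge added is n3-n8.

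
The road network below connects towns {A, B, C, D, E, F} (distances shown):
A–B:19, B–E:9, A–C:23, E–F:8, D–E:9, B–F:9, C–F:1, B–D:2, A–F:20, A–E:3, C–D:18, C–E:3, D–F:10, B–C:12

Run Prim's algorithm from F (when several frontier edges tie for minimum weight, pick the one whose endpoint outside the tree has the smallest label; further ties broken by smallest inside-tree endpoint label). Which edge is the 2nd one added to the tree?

C-E

Prim, starting at F.
Step 1: cheapest edge leaving the tree is C–F (1); add C.
Step 2: cheapest edge leaving the tree is C–E (3); add E.
Step 3: cheapest edge leaving the tree is A–E (3); add A.
Step 4: cheapest edge leaving the tree is B–E (9); add B.
Step 5: cheapest edge leaving the tree is B–D (2); add D.
The 2nd edge added is C–E.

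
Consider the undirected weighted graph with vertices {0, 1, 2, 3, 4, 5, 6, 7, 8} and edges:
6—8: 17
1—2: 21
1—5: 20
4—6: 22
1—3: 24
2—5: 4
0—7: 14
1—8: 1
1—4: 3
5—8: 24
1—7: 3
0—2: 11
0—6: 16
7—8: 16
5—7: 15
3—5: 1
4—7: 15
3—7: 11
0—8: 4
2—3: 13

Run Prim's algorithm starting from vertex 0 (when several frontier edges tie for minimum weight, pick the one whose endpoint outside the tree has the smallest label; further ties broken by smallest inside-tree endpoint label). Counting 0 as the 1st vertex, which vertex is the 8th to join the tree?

3

Grow the tree from 0 using Prim:
Step 1: cheapest edge leaving the tree is 0—8 (4); add 8.
Step 2: cheapest edge leaving the tree is 1—8 (1); add 1.
Step 3: cheapest edge leaving the tree is 1—4 (3); add 4.
Step 4: cheapest edge leaving the tree is 1—7 (3); add 7.
Step 5: cheapest edge leaving the tree is 0—2 (11); add 2.
Step 6: cheapest edge leaving the tree is 2—5 (4); add 5.
Step 7: cheapest edge leaving the tree is 3—5 (1); add 3.
Step 8: cheapest edge leaving the tree is 0—6 (16); add 6.
Vertex order: 0, 8, 1, 4, 7, 2, 5, 3, 6. The 8th vertex is 3.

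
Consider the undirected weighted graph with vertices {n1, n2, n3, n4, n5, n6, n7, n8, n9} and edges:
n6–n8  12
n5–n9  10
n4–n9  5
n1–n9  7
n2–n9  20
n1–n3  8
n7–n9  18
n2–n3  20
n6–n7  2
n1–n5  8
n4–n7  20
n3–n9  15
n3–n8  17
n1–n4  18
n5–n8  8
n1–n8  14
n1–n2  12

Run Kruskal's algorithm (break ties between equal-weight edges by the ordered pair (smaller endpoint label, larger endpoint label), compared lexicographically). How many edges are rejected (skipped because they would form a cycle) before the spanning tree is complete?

1

Sort edges by weight, then run Kruskal:
n6–n7 (2): add — endpoints in different components.
n4–n9 (5): add — endpoints in different components.
n1–n9 (7): add — endpoints in different components.
n1–n3 (8): add — endpoints in different components.
n1–n5 (8): add — endpoints in different components.
n5–n8 (8): add — endpoints in different components.
n5–n9 (10): skip — n5 and n9 already connected.
n1–n2 (12): add — endpoints in different components.
n6–n8 (12): add — endpoints in different components.
Edges rejected before the tree was complete: 1.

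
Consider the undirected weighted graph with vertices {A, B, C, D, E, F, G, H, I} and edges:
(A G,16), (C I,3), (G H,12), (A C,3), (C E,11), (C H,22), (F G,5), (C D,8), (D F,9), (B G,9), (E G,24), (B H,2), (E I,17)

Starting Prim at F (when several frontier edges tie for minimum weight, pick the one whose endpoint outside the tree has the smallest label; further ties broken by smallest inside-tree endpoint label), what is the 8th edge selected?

Prim's algorithm from F:
Step 1: frontier [F G 5, D F 9] → take F G (5); add G.
Step 2: frontier [D F 9, B G 9, G H 12, A G 16, E G 24] → take B G (9); add B.
Step 3: frontier [B H 2, D F 9, G H 12, A G 16, E G 24] → take B H (2); add H.
Step 4: frontier [D F 9, A G 16, E G 24, C H 22] → take D F (9); add D.
Step 5: frontier [C D 8, A G 16, E G 24, C H 22] → take C D (8); add C.
Step 6: frontier [A C 3, C I 3, C E 11, A G 16, E G 24] → take A C (3); add A.
Step 7: frontier [C I 3, C E 11, E G 24] → take C I (3); add I.
Step 8: frontier [C E 11, E G 24, E I 17] → take C E (11); add E.
The 8th edge added is C E.

C-E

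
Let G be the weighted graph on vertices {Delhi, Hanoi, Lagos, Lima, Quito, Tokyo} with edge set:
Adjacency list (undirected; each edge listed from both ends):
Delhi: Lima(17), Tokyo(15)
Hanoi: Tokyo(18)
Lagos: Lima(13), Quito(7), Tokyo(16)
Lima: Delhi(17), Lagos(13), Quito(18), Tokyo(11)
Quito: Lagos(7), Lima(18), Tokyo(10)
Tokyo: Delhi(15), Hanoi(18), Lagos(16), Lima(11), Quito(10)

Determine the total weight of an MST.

61

Sort edges by weight, then run Kruskal:
Lagos–Quito (7): add. Components now {Lagos,Quito} {Delhi} {Lima} {Hanoi} {Tokyo}
Quito–Tokyo (10): add. Components now {Lagos,Quito,Tokyo} {Delhi} {Lima} {Hanoi}
Lima–Tokyo (11): add. Components now {Lagos,Lima,Quito,Tokyo} {Delhi} {Hanoi}
Lagos–Lima (13): skip — Lagos and Lima already connected.
Delhi–Tokyo (15): add. Components now {Delhi,Lagos,Lima,Quito,Tokyo} {Hanoi}
Lagos–Tokyo (16): skip — Lagos and Tokyo already connected.
Delhi–Lima (17): skip — Delhi and Lima already connected.
Hanoi–Tokyo (18): add. Components now {Delhi,Hanoi,Lagos,Lima,Quito,Tokyo}
MST edges: Lagos–Quito, Quito–Tokyo, Lima–Tokyo, Delhi–Tokyo, Hanoi–Tokyo; total weight 7+10+11+15+18 = 61.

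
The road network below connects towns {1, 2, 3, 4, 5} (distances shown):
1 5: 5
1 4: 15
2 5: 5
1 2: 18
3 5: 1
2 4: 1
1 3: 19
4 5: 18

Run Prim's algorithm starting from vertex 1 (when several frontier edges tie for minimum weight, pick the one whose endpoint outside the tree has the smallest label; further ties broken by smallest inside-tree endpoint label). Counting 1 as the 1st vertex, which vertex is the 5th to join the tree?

4

Prim's algorithm from 1:
Step 1: frontier [1 5 5, 1 4 15, 1 2 18, 1 3 19] → take 1 5 (5); add 5.
Step 2: frontier [1 4 15, 1 2 18, 1 3 19, 3 5 1, 2 5 5, 4 5 18] → take 3 5 (1); add 3.
Step 3: frontier [1 4 15, 1 2 18, 2 5 5, 4 5 18] → take 2 5 (5); add 2.
Step 4: frontier [1 4 15, 2 4 1, 4 5 18] → take 2 4 (1); add 4.
Vertex order: 1, 5, 3, 2, 4. The 5th vertex is 4.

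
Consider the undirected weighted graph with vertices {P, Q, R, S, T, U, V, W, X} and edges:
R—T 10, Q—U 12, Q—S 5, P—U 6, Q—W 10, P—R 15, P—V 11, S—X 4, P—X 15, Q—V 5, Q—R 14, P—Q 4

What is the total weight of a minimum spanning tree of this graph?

Prim's algorithm from Q:
Step 1: cheapest edge leaving the tree is P—Q (4); add P.
Step 2: cheapest edge leaving the tree is Q—S (5); add S.
Step 3: cheapest edge leaving the tree is S—X (4); add X.
Step 4: cheapest edge leaving the tree is Q—V (5); add V.
Step 5: cheapest edge leaving the tree is P—U (6); add U.
Step 6: cheapest edge leaving the tree is Q—W (10); add W.
Step 7: cheapest edge leaving the tree is Q—R (14); add R.
Step 8: cheapest edge leaving the tree is R—T (10); add T.
MST edges: P—Q, Q—S, S—X, Q—V, P—U, Q—W, Q—R, R—T; total weight 4+5+4+5+6+10+14+10 = 58.

58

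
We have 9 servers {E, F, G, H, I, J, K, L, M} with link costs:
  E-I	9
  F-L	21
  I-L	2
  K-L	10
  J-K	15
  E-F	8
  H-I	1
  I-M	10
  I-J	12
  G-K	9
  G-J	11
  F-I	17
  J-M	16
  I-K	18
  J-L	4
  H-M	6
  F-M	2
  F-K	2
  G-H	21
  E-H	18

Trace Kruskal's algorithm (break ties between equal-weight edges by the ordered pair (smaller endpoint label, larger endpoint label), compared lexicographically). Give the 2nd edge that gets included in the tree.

F-K

Sort edges by weight, then run Kruskal:
H-I (1): add — endpoints in different components.
F-K (2): add — endpoints in different components.
F-M (2): add — endpoints in different components.
I-L (2): add — endpoints in different components.
J-L (4): add — endpoints in different components.
H-M (6): add — endpoints in different components.
E-F (8): add — endpoints in different components.
E-I (9): skip — E and I already connected.
G-K (9): add — endpoints in different components.
The 2nd edge added is F-K.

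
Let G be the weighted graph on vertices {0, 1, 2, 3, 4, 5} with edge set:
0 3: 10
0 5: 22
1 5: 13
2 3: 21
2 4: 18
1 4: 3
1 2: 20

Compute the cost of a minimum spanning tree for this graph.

Prim, starting at 5.
Step 1: cheapest edge leaving the tree is 1 5 (13); add 1.
Step 2: cheapest edge leaving the tree is 1 4 (3); add 4.
Step 3: cheapest edge leaving the tree is 2 4 (18); add 2.
Step 4: cheapest edge leaving the tree is 2 3 (21); add 3.
Step 5: cheapest edge leaving the tree is 0 3 (10); add 0.
MST edges: 1 5, 1 4, 2 4, 2 3, 0 3; total weight 13+3+18+21+10 = 65.

65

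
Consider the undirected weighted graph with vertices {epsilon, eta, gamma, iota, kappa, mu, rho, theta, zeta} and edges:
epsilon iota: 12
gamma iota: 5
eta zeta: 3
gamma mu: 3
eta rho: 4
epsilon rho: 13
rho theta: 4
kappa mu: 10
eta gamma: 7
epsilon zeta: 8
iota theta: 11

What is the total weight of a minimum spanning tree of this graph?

44

Sort edges by weight, then run Kruskal:
eta zeta (3): add — endpoints in different components.
gamma mu (3): add — endpoints in different components.
eta rho (4): add — endpoints in different components.
rho theta (4): add — endpoints in different components.
gamma iota (5): add — endpoints in different components.
eta gamma (7): add — endpoints in different components.
epsilon zeta (8): add — endpoints in different components.
kappa mu (10): add — endpoints in different components.
MST edges: eta zeta, gamma mu, eta rho, rho theta, gamma iota, eta gamma, epsilon zeta, kappa mu; total weight 3+3+4+4+5+7+8+10 = 44.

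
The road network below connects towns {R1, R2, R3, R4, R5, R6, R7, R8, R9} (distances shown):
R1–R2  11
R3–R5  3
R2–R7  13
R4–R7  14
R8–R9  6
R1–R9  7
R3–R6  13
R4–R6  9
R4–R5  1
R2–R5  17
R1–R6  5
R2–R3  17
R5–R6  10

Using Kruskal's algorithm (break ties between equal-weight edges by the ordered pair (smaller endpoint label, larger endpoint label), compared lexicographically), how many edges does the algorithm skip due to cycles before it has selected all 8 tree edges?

Sort edges by weight, then run Kruskal:
R4–R5 (1): add — endpoints in different components.
R3–R5 (3): add — endpoints in different components.
R1–R6 (5): add — endpoints in different components.
R8–R9 (6): add — endpoints in different components.
R1–R9 (7): add — endpoints in different components.
R4–R6 (9): add — endpoints in different components.
R5–R6 (10): skip — R5 and R6 already connected.
R1–R2 (11): add — endpoints in different components.
R2–R7 (13): add — endpoints in different components.
Edges rejected before the tree was complete: 1.

1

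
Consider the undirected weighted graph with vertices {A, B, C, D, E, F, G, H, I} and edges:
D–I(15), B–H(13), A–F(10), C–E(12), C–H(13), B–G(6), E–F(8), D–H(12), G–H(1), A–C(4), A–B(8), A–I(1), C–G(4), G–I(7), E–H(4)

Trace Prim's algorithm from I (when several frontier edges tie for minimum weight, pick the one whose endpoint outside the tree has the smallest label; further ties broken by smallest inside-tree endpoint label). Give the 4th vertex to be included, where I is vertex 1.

Prim, starting at I.
Step 1: cheapest edge leaving the tree is A–I (1); add A.
Step 2: cheapest edge leaving the tree is A–C (4); add C.
Step 3: cheapest edge leaving the tree is C–G (4); add G.
Step 4: cheapest edge leaving the tree is G–H (1); add H.
Step 5: cheapest edge leaving the tree is E–H (4); add E.
Step 6: cheapest edge leaving the tree is B–G (6); add B.
Step 7: cheapest edge leaving the tree is E–F (8); add F.
Step 8: cheapest edge leaving the tree is D–H (12); add D.
Vertex order: I, A, C, G, H, E, B, F, D. The 4th vertex is G.

G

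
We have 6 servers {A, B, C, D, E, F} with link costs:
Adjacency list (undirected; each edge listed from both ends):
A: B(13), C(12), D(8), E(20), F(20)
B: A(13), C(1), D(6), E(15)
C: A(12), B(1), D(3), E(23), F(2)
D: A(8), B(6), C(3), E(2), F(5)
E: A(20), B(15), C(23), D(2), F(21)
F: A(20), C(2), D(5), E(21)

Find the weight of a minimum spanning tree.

Prim's algorithm from F:
Step 1: cheapest edge leaving the tree is C–F (2); add C.
Step 2: cheapest edge leaving the tree is B–C (1); add B.
Step 3: cheapest edge leaving the tree is C–D (3); add D.
Step 4: cheapest edge leaving the tree is D–E (2); add E.
Step 5: cheapest edge leaving the tree is A–D (8); add A.
MST edges: C–F, B–C, C–D, D–E, A–D; total weight 2+1+3+2+8 = 16.

16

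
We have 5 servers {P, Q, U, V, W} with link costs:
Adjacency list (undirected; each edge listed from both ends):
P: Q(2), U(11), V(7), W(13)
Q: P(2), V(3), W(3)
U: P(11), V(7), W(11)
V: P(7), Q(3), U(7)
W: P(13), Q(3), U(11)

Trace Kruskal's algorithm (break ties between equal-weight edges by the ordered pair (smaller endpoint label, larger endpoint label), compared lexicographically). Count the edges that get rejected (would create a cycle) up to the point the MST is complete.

1

Kruskal's algorithm — process edges by increasing weight (ties by edge label):
P Q (2): add — endpoints in different components.
Q V (3): add — endpoints in different components.
Q W (3): add — endpoints in different components.
P V (7): skip — V and P already connected.
U V (7): add — endpoints in different components.
Edges rejected before the tree was complete: 1.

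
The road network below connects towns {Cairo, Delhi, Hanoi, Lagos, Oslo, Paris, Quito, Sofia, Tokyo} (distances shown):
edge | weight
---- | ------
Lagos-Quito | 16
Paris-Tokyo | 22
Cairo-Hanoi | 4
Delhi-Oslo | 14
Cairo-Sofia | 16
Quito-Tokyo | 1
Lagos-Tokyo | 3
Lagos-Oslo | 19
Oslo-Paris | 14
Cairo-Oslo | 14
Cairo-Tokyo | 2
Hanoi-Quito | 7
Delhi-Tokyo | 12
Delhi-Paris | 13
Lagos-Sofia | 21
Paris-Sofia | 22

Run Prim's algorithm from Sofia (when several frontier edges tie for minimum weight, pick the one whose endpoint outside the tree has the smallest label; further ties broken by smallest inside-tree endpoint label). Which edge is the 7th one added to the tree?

Prim, starting at Sofia.
Step 1: cheapest edge leaving the tree is Cairo-Sofia (16); add Cairo.
Step 2: cheapest edge leaving the tree is Cairo-Tokyo (2); add Tokyo.
Step 3: cheapest edge leaving the tree is Quito-Tokyo (1); add Quito.
Step 4: cheapest edge leaving the tree is Lagos-Tokyo (3); add Lagos.
Step 5: cheapest edge leaving the tree is Cairo-Hanoi (4); add Hanoi.
Step 6: cheapest edge leaving the tree is Delhi-Tokyo (12); add Delhi.
Step 7: cheapest edge leaving the tree is Delhi-Paris (13); add Paris.
Step 8: cheapest edge leaving the tree is Cairo-Oslo (14); add Oslo.
The 7th edge added is Delhi-Paris.

Delhi-Paris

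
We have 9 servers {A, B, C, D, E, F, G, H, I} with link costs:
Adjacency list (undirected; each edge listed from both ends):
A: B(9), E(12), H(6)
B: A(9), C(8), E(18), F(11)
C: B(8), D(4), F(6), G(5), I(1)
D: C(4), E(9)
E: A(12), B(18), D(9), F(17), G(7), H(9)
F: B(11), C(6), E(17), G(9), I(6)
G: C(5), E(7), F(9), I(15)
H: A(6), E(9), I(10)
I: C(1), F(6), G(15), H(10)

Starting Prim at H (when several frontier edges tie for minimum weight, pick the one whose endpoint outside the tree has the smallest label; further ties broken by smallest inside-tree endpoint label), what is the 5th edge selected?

Prim's algorithm from H:
Step 1: cheapest edge leaving the tree is A–H (6); add A.
Step 2: cheapest edge leaving the tree is A–B (9); add B.
Step 3: cheapest edge leaving the tree is B–C (8); add C.
Step 4: cheapest edge leaving the tree is C–I (1); add I.
Step 5: cheapest edge leaving the tree is C–D (4); add D.
Step 6: cheapest edge leaving the tree is C–G (5); add G.
Step 7: cheapest edge leaving the tree is C–F (6); add F.
Step 8: cheapest edge leaving the tree is E–G (7); add E.
The 5th edge added is C–D.

C-D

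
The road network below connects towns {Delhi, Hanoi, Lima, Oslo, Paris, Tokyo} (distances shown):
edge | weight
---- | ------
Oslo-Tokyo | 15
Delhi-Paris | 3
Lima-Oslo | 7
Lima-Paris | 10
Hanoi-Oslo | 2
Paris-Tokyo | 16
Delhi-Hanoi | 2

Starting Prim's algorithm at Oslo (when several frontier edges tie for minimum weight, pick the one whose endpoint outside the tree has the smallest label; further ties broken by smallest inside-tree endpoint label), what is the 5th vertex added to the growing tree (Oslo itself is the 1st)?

Prim, starting at Oslo.
Step 1: frontier [Hanoi-Oslo 2, Lima-Oslo 7, Oslo-Tokyo 15] → take Hanoi-Oslo (2); add Hanoi.
Step 2: frontier [Delhi-Hanoi 2, Lima-Oslo 7, Oslo-Tokyo 15] → take Delhi-Hanoi (2); add Delhi.
Step 3: frontier [Delhi-Paris 3, Lima-Oslo 7, Oslo-Tokyo 15] → take Delhi-Paris (3); add Paris.
Step 4: frontier [Lima-Oslo 7, Oslo-Tokyo 15, Lima-Paris 10, Paris-Tokyo 16] → take Lima-Oslo (7); add Lima.
Step 5: frontier [Oslo-Tokyo 15, Paris-Tokyo 16] → take Oslo-Tokyo (15); add Tokyo.
Vertex order: Oslo, Hanoi, Delhi, Paris, Lima, Tokyo. The 5th vertex is Lima.

Lima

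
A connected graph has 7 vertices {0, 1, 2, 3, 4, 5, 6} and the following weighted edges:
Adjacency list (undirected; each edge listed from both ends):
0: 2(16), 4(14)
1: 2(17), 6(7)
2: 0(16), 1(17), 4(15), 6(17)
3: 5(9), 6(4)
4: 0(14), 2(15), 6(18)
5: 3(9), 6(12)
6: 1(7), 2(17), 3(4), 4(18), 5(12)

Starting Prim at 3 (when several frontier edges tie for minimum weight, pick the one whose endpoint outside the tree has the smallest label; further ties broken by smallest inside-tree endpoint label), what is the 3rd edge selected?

Prim's algorithm from 3:
Step 1: frontier [3–6 4, 3–5 9] → take 3–6 (4); add 6.
Step 2: frontier [3–5 9, 1–6 7, 5–6 12, 2–6 17, 4–6 18] → take 1–6 (7); add 1.
Step 3: frontier [1–2 17, 3–5 9, 5–6 12, 2–6 17, 4–6 18] → take 3–5 (9); add 5.
Step 4: frontier [1–2 17, 2–6 17, 4–6 18] → take 1–2 (17); add 2.
Step 5: frontier [2–4 15, 0–2 16, 4–6 18] → take 2–4 (15); add 4.
Step 6: frontier [0–2 16, 0–4 14] → take 0–4 (14); add 0.
The 3rd edge added is 3–5.

3-5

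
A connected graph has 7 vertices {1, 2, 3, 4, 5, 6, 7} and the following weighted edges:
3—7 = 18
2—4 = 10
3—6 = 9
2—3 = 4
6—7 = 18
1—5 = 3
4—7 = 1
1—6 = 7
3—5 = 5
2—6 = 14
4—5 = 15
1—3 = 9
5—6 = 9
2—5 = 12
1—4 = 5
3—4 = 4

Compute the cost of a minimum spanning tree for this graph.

24

Kruskal: consider edges lightest-first.
4—7 (1): add. Components now {1} {2} {3} {4,7} {5} {6}
1—5 (3): add. Components now {1,5} {2} {3} {4,7} {6}
2—3 (4): add. Components now {1,5} {2,3} {4,7} {6}
3—4 (4): add. Components now {1,5} {2,3,4,7} {6}
1—4 (5): add. Components now {1,2,3,4,5,7} {6}
3—5 (5): skip — 3 and 5 already connected.
1—6 (7): add. Components now {1,2,3,4,5,6,7}
MST edges: 4—7, 1—5, 2—3, 3—4, 1—4, 1—6; total weight 1+3+4+4+5+7 = 24.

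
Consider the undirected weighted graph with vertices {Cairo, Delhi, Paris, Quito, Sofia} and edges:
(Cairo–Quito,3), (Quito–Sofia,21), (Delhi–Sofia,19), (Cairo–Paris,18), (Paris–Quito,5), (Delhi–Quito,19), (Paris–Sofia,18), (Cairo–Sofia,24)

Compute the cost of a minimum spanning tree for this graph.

45

Prim, starting at Delhi.
Step 1: frontier [Delhi–Quito 19, Delhi–Sofia 19] → take Delhi–Quito (19); add Quito.
Step 2: frontier [Delhi–Sofia 19, Cairo–Quito 3, Paris–Quito 5, Quito–Sofia 21] → take Cairo–Quito (3); add Cairo.
Step 3: frontier [Cairo–Paris 18, Cairo–Sofia 24, Delhi–Sofia 19, Paris–Quito 5, Quito–Sofia 21] → take Paris–Quito (5); add Paris.
Step 4: frontier [Cairo–Sofia 24, Delhi–Sofia 19, Paris–Sofia 18, Quito–Sofia 21] → take Paris–Sofia (18); add Sofia.
MST edges: Delhi–Quito, Cairo–Quito, Paris–Quito, Paris–Sofia; total weight 19+3+5+18 = 45.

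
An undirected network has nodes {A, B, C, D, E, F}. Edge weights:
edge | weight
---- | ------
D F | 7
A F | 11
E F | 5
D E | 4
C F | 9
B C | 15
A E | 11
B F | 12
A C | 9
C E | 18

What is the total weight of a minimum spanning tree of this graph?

Kruskal's algorithm — process edges by increasing weight (ties by edge label):
D E (4): add. Components now {A} {B} {C} {D,E} {F}
E F (5): add. Components now {A} {B} {C} {D,E,F}
D F (7): skip — D and F already connected.
A C (9): add. Components now {A,C} {B} {D,E,F}
C F (9): add. Components now {A,C,D,E,F} {B}
A E (11): skip — A and E already connected.
A F (11): skip — A and F already connected.
B F (12): add. Components now {A,B,C,D,E,F}
MST edges: D E, E F, A C, C F, B F; total weight 4+5+9+9+12 = 39.

39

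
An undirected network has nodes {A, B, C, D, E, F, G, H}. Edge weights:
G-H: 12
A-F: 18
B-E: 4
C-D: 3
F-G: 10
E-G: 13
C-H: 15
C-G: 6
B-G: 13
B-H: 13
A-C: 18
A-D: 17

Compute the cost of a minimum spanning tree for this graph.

Prim's algorithm from C:
Step 1: cheapest edge leaving the tree is C-D (3); add D.
Step 2: cheapest edge leaving the tree is C-G (6); add G.
Step 3: cheapest edge leaving the tree is F-G (10); add F.
Step 4: cheapest edge leaving the tree is G-H (12); add H.
Step 5: cheapest edge leaving the tree is B-G (13); add B.
Step 6: cheapest edge leaving the tree is B-E (4); add E.
Step 7: cheapest edge leaving the tree is A-D (17); add A.
MST edges: C-D, C-G, F-G, G-H, B-G, B-E, A-D; total weight 3+6+10+12+13+4+17 = 65.

65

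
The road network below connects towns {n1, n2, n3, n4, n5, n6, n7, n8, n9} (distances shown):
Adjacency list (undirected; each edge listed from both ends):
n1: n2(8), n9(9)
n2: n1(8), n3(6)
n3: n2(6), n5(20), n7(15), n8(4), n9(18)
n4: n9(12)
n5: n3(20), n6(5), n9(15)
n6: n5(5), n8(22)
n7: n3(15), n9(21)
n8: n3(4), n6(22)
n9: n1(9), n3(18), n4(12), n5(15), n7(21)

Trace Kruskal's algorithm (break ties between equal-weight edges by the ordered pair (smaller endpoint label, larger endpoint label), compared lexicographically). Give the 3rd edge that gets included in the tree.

n2-n3

Kruskal: consider edges lightest-first.
n3—n8 (4): add — endpoints in different components.
n5—n6 (5): add — endpoints in different components.
n2—n3 (6): add — endpoints in different components.
n1—n2 (8): add — endpoints in different components.
n1—n9 (9): add — endpoints in different components.
n4—n9 (12): add — endpoints in different components.
n3—n7 (15): add — endpoints in different components.
n5—n9 (15): add — endpoints in different components.
The 3rd edge added is n2—n3.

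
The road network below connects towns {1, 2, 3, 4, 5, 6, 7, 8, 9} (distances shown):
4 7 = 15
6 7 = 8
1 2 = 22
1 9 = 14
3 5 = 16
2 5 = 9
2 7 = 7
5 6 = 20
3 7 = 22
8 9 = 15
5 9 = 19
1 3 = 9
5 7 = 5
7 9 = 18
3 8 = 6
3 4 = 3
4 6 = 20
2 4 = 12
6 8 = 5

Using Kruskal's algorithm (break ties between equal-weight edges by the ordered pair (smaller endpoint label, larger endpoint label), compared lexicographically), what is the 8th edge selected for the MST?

Sort edges by weight, then run Kruskal:
3 4 (3): add — endpoints in different components.
5 7 (5): add — endpoints in different components.
6 8 (5): add — endpoints in different components.
3 8 (6): add — endpoints in different components.
2 7 (7): add — endpoints in different components.
6 7 (8): add — endpoints in different components.
1 3 (9): add — endpoints in different components.
2 5 (9): skip — 2 and 5 already connected.
2 4 (12): skip — 2 and 4 already connected.
1 9 (14): add — endpoints in different components.
The 8th edge added is 1 9.

1-9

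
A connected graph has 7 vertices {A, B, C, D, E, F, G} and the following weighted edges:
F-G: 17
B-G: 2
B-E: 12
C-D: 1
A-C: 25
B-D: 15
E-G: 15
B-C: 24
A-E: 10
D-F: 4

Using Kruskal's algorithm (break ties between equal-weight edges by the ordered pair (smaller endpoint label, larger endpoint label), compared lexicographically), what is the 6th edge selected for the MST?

Sort edges by weight, then run Kruskal:
C-D (1): add — endpoints in different components.
B-G (2): add — endpoints in different components.
D-F (4): add — endpoints in different components.
A-E (10): add — endpoints in different components.
B-E (12): add — endpoints in different components.
B-D (15): add — endpoints in different components.
The 6th edge added is B-D.

B-D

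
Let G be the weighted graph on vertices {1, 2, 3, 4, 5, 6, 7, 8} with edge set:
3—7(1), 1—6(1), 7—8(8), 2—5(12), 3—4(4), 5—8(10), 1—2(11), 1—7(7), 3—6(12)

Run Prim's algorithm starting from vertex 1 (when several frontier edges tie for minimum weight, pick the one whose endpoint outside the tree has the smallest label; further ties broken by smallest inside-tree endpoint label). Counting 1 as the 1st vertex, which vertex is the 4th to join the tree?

3

Prim, starting at 1.
Step 1: frontier [1—6 1, 1—7 7, 1—2 11] → take 1—6 (1); add 6.
Step 2: frontier [1—7 7, 1—2 11, 3—6 12] → take 1—7 (7); add 7.
Step 3: frontier [1—2 11, 3—6 12, 3—7 1, 7—8 8] → take 3—7 (1); add 3.
Step 4: frontier [1—2 11, 3—4 4, 7—8 8] → take 3—4 (4); add 4.
Step 5: frontier [1—2 11, 7—8 8] → take 7—8 (8); add 8.
Step 6: frontier [1—2 11, 5—8 10] → take 5—8 (10); add 5.
Step 7: frontier [1—2 11, 2—5 12] → take 1—2 (11); add 2.
Vertex order: 1, 6, 7, 3, 4, 8, 5, 2. The 4th vertex is 3.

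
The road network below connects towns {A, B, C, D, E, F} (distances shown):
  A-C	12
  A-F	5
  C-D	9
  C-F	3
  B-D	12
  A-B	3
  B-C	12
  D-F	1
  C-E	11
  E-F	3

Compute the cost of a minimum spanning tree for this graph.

Kruskal: consider edges lightest-first.
D-F (1): add. Components now {A} {B} {C} {D,F} {E}
A-B (3): add. Components now {A,B} {C} {D,F} {E}
C-F (3): add. Components now {A,B} {C,D,F} {E}
E-F (3): add. Components now {A,B} {C,D,E,F}
A-F (5): add. Components now {A,B,C,D,E,F}
MST edges: D-F, A-B, C-F, E-F, A-F; total weight 1+3+3+3+5 = 15.

15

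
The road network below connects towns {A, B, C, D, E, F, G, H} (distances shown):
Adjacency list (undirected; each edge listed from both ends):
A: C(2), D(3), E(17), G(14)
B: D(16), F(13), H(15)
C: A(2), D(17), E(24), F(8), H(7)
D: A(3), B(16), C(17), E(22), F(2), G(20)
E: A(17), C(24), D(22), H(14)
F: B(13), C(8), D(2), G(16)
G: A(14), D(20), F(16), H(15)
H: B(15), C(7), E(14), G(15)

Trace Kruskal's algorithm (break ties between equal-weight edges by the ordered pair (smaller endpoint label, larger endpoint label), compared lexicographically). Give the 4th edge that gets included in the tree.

C-H

Kruskal's algorithm — process edges by increasing weight (ties by edge label):
A C (2): add — endpoints in different components.
D F (2): add — endpoints in different components.
A D (3): add — endpoints in different components.
C H (7): add — endpoints in different components.
C F (8): skip — C and F already connected.
B F (13): add — endpoints in different components.
A G (14): add — endpoints in different components.
E H (14): add — endpoints in different components.
The 4th edge added is C H.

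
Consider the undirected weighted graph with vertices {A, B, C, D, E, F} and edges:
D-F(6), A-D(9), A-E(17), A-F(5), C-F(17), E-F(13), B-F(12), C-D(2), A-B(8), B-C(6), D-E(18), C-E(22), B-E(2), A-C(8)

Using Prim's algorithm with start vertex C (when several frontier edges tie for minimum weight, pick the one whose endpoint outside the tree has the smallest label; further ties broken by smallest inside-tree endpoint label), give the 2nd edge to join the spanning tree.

B-C

Prim, starting at C.
Step 1: frontier [C-D 2, B-C 6, A-C 8, C-F 17, C-E 22] → take C-D (2); add D.
Step 2: frontier [B-C 6, A-C 8, C-F 17, C-E 22, D-F 6, A-D 9, D-E 18] → take B-C (6); add B.
Step 3: frontier [B-E 2, A-B 8, B-F 12, A-C 8, C-F 17, C-E 22, D-F 6, A-D 9, D-E 18] → take B-E (2); add E.
Step 4: frontier [A-B 8, B-F 12, A-C 8, C-F 17, D-F 6, A-D 9, E-F 13, A-E 17] → take D-F (6); add F.
Step 5: frontier [A-B 8, A-C 8, A-D 9, A-E 17, A-F 5] → take A-F (5); add A.
The 2nd edge added is B-C.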